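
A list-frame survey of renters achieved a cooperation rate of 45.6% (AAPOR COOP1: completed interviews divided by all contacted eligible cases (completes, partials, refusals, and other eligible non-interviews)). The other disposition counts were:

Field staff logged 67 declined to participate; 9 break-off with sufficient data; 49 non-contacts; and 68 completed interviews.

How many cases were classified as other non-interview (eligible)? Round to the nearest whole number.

5

COOP1 = 68 / D = 0.456
D = 68 / 0.456 = 149.1
Other denominator terms total 144
other non-interview (eligible) = 149.1 − 144 ≈ 5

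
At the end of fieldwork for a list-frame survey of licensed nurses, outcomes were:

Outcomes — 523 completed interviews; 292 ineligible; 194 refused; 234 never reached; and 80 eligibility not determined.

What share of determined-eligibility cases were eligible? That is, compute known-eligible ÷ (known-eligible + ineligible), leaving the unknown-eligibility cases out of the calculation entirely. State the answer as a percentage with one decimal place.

Known eligible → 523 + 194 + 234 = 951
e = 951 / (951 + 292) = 951 / 1243 = 0.7651

76.5%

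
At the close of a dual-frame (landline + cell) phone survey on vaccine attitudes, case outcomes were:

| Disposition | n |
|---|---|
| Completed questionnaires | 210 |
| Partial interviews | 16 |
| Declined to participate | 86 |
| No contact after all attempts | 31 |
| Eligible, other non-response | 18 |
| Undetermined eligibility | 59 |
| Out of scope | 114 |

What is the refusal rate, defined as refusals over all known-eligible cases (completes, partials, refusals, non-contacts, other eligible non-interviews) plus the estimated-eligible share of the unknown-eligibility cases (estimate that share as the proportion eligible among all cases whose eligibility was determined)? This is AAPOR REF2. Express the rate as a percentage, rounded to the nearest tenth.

21.2%

Num: 86
Determined eligible: 210 + 16 + 86 + 31 + 18 = 361
e = 361 / (361 + 114) = 361 / 475 = 0.7600
e × U: 0.7600 × 59 = 44.84
Denom: 361 + 44.84 = 405.84
REF2 = 86 / 405.84 = 0.2119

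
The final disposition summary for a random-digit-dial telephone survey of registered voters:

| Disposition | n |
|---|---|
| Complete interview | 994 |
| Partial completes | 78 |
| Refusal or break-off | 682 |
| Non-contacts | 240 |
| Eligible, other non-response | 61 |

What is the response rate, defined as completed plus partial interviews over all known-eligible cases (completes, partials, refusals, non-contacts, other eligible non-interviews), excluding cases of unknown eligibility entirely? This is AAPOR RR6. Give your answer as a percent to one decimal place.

Num → 994 + 78 = 1072
Denominator → 994 + 78 + 682 + 240 + 61 = 2055
RR6 = 1072 / 2055 = 0.5217

52.2%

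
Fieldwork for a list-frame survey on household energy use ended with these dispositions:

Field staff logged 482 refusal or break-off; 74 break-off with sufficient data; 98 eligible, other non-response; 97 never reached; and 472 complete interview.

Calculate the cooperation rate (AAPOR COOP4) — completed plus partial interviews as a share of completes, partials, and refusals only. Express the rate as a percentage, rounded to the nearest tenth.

53.1%

Num → 472 + 74 = 546
Denominator → 472 + 74 + 482 = 1028
COOP4 = 546 / 1028 = 0.5311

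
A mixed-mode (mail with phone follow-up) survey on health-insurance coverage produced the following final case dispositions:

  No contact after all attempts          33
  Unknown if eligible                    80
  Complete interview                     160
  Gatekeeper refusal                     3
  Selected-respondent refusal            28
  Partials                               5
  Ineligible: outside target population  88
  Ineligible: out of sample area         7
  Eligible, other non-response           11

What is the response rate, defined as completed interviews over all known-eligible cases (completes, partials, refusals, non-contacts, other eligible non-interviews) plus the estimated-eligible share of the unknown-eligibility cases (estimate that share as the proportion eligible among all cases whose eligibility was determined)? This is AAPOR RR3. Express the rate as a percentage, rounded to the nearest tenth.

Refusals = 3 + 28 = 31
Screened out, ineligible = 88 + 7 = 95
Num = 160
Known eligible = 160 + 5 + 31 + 33 + 11 = 240
e = 240 / (240 + 95) = 240 / 335 = 0.7164
Estimated eligible among unknowns = 0.7164 × 80 = 57.31
Base = 240 + 57.31 = 297.31
RR3 = 160 / 297.31 = 0.5382

53.8%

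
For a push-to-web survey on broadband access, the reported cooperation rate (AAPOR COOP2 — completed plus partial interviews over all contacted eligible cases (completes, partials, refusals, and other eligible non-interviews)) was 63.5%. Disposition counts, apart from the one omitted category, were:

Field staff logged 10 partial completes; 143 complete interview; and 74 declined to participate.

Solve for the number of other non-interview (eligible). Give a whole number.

Top = 143 + 10 = 153
COOP2 = 153 / D = 0.635
D = 153 / 0.635 = 240.9
Other denominator terms total 227
other non-interview (eligible) = 240.9 − 227 ≈ 14

14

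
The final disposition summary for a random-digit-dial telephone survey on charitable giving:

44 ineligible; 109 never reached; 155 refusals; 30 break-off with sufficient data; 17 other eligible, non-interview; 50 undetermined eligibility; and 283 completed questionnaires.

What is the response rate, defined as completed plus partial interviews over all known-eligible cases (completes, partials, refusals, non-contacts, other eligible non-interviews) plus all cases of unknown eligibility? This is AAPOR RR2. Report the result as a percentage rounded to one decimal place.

Numerator: 283 + 30 = 313
Denominator: 283 + 30 + 155 + 109 + 17 + 50 = 644
RR2 = 313 / 644 = 0.4860

48.6%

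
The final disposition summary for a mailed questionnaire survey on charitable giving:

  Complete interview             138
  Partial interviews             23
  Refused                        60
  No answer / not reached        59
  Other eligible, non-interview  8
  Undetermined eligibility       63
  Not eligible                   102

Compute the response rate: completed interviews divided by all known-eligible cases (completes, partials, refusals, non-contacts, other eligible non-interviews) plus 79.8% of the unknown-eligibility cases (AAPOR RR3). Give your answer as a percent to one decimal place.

Top: 138
Determined eligible: 138 + 23 + 60 + 59 + 8 = 288
Eligible share of unknowns: 0.7980 × 63 = 50.27
Denominator: 288 + 50.27 = 338.27
RR3 = 138 / 338.27 = 0.4080

40.8%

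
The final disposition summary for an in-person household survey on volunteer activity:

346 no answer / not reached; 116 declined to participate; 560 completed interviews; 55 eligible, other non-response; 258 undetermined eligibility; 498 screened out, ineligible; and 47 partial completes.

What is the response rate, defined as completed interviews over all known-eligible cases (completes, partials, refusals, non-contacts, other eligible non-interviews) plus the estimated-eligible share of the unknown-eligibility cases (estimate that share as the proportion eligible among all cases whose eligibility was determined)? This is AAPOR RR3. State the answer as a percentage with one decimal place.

43.0%

Num → 560
Eligible (known) → 560 + 47 + 116 + 346 + 55 = 1124
e = 1124 / (1124 + 498) = 1124 / 1622 = 0.6930
e × U → 0.6930 × 258 = 178.79
Denom → 1124 + 178.79 = 1302.79
RR3 = 560 / 1302.79 = 0.4298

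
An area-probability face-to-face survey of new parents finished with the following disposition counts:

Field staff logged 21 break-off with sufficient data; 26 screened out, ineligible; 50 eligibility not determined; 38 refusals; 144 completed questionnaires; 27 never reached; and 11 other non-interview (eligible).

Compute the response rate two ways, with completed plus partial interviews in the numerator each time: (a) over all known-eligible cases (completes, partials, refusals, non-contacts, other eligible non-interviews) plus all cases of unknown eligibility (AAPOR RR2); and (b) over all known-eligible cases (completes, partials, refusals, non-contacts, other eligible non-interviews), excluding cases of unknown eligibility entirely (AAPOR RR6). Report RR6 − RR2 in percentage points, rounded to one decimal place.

11.8

Numerator = 144 + 21 = 165
Denominator = 144 + 21 + 38 + 27 + 11 + 50 = 291
RR2 = 165 / 291 = 0.5670
Denominator = 144 + 21 + 38 + 27 + 11 = 241
RR6 = 165 / 241 = 0.6846
Difference = 68.46 − 56.70 = 11.76 percentage points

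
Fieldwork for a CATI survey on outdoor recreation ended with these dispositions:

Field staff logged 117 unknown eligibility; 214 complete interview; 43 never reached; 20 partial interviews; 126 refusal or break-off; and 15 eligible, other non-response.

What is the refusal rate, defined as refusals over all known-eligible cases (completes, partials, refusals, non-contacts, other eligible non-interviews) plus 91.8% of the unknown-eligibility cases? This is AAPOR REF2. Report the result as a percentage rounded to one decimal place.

24.0%

Num = 126
Known eligible = 214 + 20 + 126 + 43 + 15 = 418
e × U = 0.9180 × 117 = 107.41
Base = 418 + 107.41 = 525.41
REF2 = 126 / 525.41 = 0.2398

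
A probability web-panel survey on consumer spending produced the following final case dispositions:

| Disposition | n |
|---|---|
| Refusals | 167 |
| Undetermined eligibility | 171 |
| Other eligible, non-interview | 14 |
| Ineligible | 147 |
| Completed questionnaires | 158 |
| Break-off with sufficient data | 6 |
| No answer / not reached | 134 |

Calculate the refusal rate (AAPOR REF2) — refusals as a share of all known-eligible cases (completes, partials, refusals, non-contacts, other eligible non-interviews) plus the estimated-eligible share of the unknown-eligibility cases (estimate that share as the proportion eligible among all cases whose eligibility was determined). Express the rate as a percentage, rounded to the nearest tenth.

Num: 167
Determined eligible: 158 + 6 + 167 + 134 + 14 = 479
e = 479 / (479 + 147) = 479 / 626 = 0.7652
Eligible share of unknowns: 0.7652 × 171 = 130.85
Base: 479 + 130.85 = 609.85
REF2 = 167 / 609.85 = 0.2738

27.4%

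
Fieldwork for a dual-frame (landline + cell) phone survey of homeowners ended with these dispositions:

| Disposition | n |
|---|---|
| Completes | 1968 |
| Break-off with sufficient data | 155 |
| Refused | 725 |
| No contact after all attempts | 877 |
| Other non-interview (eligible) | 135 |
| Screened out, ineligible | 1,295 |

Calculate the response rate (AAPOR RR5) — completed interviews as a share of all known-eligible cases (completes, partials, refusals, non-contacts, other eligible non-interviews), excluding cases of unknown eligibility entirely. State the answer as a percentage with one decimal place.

Num: 1968
Denominator: 1968 + 155 + 725 + 877 + 135 = 3860
RR5 = 1968 / 3860 = 0.5098

51.0%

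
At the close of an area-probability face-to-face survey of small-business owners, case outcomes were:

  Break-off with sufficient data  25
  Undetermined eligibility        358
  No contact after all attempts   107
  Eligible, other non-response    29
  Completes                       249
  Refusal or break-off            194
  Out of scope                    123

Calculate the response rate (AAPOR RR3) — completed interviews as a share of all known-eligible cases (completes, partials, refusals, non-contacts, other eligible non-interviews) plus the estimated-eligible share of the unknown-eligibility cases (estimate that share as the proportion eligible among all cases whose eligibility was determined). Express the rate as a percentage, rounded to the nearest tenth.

Num: 249
Determined eligible: 249 + 25 + 194 + 107 + 29 = 604
e = 604 / (604 + 123) = 604 / 727 = 0.8308
Eligible share of unknowns: 0.8308 × 358 = 297.43
Denominator: 604 + 297.43 = 901.43
RR3 = 249 / 901.43 = 0.2762

27.6%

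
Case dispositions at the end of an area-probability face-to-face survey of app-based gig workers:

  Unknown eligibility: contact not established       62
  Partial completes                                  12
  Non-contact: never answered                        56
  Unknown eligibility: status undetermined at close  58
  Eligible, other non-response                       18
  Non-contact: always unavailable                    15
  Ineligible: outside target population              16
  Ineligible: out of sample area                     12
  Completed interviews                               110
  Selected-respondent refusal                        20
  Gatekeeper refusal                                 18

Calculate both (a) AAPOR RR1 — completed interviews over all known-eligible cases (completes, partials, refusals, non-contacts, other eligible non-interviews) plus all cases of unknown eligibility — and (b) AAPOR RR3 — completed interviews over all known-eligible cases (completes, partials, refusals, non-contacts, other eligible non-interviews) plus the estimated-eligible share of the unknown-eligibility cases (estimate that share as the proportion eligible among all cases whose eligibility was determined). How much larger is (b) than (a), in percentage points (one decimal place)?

Declined to participate = 18 + 20 = 38
No contact after all attempts = 56 + 15 = 71
Unknown if eligible = 62 + 58 = 120
Ineligible = 16 + 12 = 28
Numerator: 110
Denominator: 110 + 12 + 38 + 71 + 18 + 120 = 369
RR1 = 110 / 369 = 0.2981
Known eligible: 110 + 12 + 38 + 71 + 18 = 249
e = 249 / (249 + 28) = 249 / 277 = 0.8989
Estimated eligible among unknowns: 0.8989 × 120 = 107.87
Denominator: 249 + 107.87 = 356.87
RR3 = 110 / 356.87 = 0.3082
Difference = 30.82 − 29.81 = 1.01 percentage points

1.0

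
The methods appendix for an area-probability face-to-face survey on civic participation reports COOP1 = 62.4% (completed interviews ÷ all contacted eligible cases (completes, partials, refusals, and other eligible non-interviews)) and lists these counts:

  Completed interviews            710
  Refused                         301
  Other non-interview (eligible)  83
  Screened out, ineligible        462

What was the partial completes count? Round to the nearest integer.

COOP1 = 710 / D = 0.624
D = 710 / 0.624 = 1137.8
Other denominator terms total 1094
partial completes = 1137.8 − 1094 ≈ 44

44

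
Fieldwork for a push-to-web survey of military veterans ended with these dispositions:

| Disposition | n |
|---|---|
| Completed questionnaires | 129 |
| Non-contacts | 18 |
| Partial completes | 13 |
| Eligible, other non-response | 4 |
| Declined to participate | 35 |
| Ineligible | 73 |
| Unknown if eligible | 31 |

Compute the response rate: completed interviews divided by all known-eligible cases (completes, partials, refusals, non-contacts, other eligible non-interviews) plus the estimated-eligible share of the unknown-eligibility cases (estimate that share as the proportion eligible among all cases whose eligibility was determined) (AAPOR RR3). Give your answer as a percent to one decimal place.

Num: 129
Eligible (known): 129 + 13 + 35 + 18 + 4 = 199
e = 199 / (199 + 73) = 199 / 272 = 0.7316
Eligible share of unknowns: 0.7316 × 31 = 22.68
Denom: 199 + 22.68 = 221.68
RR3 = 129 / 221.68 = 0.5819

58.2%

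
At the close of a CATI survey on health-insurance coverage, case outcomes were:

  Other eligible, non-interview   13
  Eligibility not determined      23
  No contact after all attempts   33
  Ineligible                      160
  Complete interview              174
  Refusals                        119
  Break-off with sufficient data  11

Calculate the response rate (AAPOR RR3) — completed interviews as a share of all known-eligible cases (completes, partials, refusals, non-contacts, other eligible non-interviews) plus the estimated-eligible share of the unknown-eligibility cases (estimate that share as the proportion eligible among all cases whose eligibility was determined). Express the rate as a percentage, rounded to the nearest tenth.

Numerator → 174
Known eligible → 174 + 11 + 119 + 33 + 13 = 350
e = 350 / (350 + 160) = 350 / 510 = 0.6863
Estimated eligible among unknowns → 0.6863 × 23 = 15.78
Denominator → 350 + 15.78 = 365.78
RR3 = 174 / 365.78 = 0.4757

47.6%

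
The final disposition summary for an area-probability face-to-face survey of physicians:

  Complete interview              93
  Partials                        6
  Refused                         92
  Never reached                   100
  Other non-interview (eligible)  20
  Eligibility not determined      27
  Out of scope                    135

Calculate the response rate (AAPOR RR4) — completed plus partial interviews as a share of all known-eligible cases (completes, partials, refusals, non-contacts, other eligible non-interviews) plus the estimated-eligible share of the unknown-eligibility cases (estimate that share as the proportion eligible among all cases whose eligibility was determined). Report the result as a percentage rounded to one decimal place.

30.0%

Numerator: 93 + 6 = 99
Determined eligible: 93 + 6 + 92 + 100 + 20 = 311
e = 311 / (311 + 135) = 311 / 446 = 0.6973
Eligible share of unknowns: 0.6973 × 27 = 18.83
Denom: 311 + 18.83 = 329.83
RR4 = 99 / 329.83 = 0.3002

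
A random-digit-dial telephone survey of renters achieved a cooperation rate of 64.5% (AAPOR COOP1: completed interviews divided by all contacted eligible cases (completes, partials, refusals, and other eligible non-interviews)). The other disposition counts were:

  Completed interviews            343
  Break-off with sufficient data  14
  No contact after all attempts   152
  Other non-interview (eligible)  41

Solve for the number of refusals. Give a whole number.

134

COOP1 = 343 / D = 0.645
D = 343 / 0.645 = 531.8
Rest of base = 398
refusals = 531.8 − 398 ≈ 134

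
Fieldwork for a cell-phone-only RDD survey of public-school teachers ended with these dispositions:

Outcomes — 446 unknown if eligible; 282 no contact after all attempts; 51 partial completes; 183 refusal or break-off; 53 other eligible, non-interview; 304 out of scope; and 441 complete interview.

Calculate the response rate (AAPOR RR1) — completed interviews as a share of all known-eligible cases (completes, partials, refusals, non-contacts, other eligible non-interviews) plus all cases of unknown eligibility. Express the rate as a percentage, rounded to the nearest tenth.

30.3%

Numerator → 441
Base → 441 + 51 + 183 + 282 + 53 + 446 = 1456
RR1 = 441 / 1456 = 0.3029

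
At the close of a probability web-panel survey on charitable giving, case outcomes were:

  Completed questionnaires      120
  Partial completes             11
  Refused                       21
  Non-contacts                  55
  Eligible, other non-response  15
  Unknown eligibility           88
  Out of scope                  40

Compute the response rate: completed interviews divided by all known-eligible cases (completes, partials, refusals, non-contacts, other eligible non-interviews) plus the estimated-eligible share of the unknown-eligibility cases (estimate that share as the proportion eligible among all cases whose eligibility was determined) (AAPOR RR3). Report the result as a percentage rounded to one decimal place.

Num = 120
Determined eligible = 120 + 11 + 21 + 55 + 15 = 222
e = 222 / (222 + 40) = 222 / 262 = 0.8473
Estimated eligible among unknowns = 0.8473 × 88 = 74.56
Base = 222 + 74.56 = 296.56
RR3 = 120 / 296.56 = 0.4046

40.5%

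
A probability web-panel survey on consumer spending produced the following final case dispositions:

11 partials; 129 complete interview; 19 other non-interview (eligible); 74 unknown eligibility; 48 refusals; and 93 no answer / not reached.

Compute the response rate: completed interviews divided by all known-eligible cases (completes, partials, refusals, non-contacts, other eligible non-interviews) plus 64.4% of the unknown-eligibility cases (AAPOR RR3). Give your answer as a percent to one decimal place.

37.1%

Numerator = 129
Determined eligible = 129 + 11 + 48 + 93 + 19 = 300
Eligible share of unknowns = 0.6440 × 74 = 47.66
Denominator = 300 + 47.66 = 347.66
RR3 = 129 / 347.66 = 0.3711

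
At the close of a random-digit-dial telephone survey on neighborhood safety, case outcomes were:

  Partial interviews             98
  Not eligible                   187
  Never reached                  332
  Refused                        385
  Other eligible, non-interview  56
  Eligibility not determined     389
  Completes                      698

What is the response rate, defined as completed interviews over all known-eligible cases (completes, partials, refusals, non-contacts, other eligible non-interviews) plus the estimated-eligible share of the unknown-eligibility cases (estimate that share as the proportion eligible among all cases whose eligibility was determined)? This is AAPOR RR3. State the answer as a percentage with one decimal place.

Top = 698
Eligible (known) = 698 + 98 + 385 + 332 + 56 = 1569
e = 1569 / (1569 + 187) = 1569 / 1756 = 0.8935
e × U = 0.8935 × 389 = 347.57
Denom = 1569 + 347.57 = 1916.57
RR3 = 698 / 1916.57 = 0.3642

36.4%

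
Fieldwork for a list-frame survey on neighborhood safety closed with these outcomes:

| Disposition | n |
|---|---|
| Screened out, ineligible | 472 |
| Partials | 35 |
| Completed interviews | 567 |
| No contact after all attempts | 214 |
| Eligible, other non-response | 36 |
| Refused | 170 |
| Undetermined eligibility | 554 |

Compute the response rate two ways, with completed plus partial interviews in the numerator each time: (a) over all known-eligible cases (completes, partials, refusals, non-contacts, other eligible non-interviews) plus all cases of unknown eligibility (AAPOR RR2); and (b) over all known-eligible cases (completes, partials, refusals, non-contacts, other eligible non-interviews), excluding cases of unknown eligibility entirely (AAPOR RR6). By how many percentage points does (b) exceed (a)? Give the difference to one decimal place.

Num → 567 + 35 = 602
Denominator → 567 + 35 + 170 + 214 + 36 + 554 = 1576
RR2 = 602 / 1576 = 0.3820
Denominator → 567 + 35 + 170 + 214 + 36 = 1022
RR6 = 602 / 1022 = 0.5890
Difference = 58.90 − 38.20 = 20.70 percentage points

20.7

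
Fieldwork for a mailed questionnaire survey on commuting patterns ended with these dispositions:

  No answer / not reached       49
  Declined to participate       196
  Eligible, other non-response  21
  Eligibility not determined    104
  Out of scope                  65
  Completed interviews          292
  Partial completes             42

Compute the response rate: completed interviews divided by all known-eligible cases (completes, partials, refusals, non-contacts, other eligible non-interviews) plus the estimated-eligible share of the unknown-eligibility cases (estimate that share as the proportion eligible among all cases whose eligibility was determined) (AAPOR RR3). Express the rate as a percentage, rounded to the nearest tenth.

42.1%

Num → 292
Known eligible → 292 + 42 + 196 + 49 + 21 = 600
e = 600 / (600 + 65) = 600 / 665 = 0.9023
e × U → 0.9023 × 104 = 93.84
Denom → 600 + 93.84 = 693.84
RR3 = 292 / 693.84 = 0.4208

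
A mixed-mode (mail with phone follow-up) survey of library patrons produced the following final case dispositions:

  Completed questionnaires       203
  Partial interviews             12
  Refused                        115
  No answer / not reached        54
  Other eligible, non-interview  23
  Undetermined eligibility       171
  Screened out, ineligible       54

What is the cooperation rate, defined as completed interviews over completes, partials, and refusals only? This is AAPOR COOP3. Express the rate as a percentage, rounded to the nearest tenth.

Top: 203
Base: 203 + 12 + 115 = 330
COOP3 = 203 / 330 = 0.6152

61.5%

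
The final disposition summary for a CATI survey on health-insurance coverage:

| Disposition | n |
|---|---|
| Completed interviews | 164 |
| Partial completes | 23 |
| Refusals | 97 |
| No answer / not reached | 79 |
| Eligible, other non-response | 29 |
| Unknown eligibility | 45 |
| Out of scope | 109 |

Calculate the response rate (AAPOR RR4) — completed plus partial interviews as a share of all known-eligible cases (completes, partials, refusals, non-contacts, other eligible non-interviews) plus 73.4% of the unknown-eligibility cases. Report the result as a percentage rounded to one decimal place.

44.0%

Num → 164 + 23 = 187
Known eligible → 164 + 23 + 97 + 79 + 29 = 392
Eligible share of unknowns → 0.7340 × 45 = 33.03
Base → 392 + 33.03 = 425.03
RR4 = 187 / 425.03 = 0.4400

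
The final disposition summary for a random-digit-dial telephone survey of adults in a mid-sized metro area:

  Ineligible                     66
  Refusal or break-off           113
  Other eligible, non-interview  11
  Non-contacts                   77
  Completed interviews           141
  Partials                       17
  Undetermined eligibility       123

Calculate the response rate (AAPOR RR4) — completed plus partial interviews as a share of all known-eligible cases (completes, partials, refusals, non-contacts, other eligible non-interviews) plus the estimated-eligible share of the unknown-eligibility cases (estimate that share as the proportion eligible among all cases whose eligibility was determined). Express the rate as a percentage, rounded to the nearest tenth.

34.1%

Numerator: 141 + 17 = 158
Eligible (known): 141 + 17 + 113 + 77 + 11 = 359
e = 359 / (359 + 66) = 359 / 425 = 0.8447
Estimated eligible among unknowns: 0.8447 × 123 = 103.90
Base: 359 + 103.90 = 462.90
RR4 = 158 / 462.90 = 0.3413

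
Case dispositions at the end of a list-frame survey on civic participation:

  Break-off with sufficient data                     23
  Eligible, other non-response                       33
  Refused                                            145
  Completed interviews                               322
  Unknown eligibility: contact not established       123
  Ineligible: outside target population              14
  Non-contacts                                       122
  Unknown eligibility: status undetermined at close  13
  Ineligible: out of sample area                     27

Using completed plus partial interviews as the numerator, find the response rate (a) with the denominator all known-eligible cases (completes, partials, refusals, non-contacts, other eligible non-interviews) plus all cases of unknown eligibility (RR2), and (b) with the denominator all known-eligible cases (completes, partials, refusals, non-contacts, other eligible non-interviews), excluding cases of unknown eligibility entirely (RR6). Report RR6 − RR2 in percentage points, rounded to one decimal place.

9.3

Undetermined eligibility = 123 + 13 = 136
Not eligible = 14 + 27 = 41
Num → 322 + 23 = 345
Denominator → 322 + 23 + 145 + 122 + 33 + 136 = 781
RR2 = 345 / 781 = 0.4417
Denominator → 322 + 23 + 145 + 122 + 33 = 645
RR6 = 345 / 645 = 0.5349
Difference = 53.49 − 44.17 = 9.32 percentage points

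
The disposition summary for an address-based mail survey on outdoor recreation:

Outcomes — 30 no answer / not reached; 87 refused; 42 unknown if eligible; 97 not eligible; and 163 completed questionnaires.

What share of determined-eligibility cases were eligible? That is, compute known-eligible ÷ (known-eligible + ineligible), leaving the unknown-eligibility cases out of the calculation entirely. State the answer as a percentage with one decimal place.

74.3%

Eligible (known): 163 + 87 + 30 = 280
e = 280 / (280 + 97) = 280 / 377 = 0.7427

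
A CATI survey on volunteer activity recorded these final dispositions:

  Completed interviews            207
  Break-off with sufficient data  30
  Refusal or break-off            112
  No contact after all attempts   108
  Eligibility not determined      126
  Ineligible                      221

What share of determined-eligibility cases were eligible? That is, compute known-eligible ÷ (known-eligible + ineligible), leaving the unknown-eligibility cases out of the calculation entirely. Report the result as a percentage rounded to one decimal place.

67.4%

Eligible (known): 207 + 30 + 112 + 108 = 457
e = 457 / (457 + 221) = 457 / 678 = 0.6740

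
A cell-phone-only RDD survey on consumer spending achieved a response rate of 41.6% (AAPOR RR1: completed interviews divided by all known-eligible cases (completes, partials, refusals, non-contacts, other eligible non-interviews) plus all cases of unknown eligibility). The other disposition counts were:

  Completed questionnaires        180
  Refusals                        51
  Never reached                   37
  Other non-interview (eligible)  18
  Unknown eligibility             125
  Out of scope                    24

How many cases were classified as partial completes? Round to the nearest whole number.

RR1 = 180 / D = 0.416
D = 180 / 0.416 = 432.7
Rest of base = 411
partial completes = 432.7 − 411 ≈ 22

22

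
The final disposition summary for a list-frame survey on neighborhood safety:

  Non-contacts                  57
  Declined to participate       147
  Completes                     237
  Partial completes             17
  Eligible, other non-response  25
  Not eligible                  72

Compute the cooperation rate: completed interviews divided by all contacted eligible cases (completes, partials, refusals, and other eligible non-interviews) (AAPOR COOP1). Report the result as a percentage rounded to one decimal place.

55.6%

Top: 237
Base: 237 + 17 + 147 + 25 = 426
COOP1 = 237 / 426 = 0.5563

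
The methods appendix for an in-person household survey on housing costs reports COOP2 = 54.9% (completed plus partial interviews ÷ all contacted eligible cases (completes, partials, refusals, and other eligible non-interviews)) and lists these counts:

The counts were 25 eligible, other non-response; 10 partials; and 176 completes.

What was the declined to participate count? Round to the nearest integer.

128

Num = 176 + 10 = 186
COOP2 = 186 / D = 0.549
D = 186 / 0.549 = 338.8
Rest of base = 211
declined to participate = 338.8 − 211 ≈ 128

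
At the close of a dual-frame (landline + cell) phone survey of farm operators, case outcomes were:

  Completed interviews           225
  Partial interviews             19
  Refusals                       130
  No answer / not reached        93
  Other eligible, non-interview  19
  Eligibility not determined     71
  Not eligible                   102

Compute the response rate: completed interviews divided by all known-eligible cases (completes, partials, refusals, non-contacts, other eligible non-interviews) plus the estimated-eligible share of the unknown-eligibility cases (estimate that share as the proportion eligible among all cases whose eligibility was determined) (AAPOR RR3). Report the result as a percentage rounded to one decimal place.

Numerator → 225
Eligible (known) → 225 + 19 + 130 + 93 + 19 = 486
e = 486 / (486 + 102) = 486 / 588 = 0.8265
Eligible share of unknowns → 0.8265 × 71 = 58.68
Denom → 486 + 58.68 = 544.68
RR3 = 225 / 544.68 = 0.4131

41.3%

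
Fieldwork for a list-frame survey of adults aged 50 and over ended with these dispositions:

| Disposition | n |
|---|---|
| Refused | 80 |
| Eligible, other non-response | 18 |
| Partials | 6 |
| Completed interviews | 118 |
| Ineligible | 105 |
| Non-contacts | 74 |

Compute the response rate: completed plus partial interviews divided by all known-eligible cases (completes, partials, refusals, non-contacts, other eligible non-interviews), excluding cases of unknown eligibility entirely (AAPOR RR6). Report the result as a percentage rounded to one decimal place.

Num = 118 + 6 = 124
Denom = 118 + 6 + 80 + 74 + 18 = 296
RR6 = 124 / 296 = 0.4189

41.9%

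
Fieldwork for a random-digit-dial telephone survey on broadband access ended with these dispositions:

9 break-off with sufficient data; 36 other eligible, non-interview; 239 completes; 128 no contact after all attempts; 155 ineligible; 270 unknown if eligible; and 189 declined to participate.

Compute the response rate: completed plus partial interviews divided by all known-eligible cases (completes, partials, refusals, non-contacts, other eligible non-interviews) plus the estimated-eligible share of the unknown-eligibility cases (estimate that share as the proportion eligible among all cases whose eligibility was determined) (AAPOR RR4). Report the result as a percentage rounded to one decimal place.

30.4%

Num: 239 + 9 = 248
Eligible (known): 239 + 9 + 189 + 128 + 36 = 601
e = 601 / (601 + 155) = 601 / 756 = 0.7950
Eligible share of unknowns: 0.7950 × 270 = 214.65
Denominator: 601 + 214.65 = 815.65
RR4 = 248 / 815.65 = 0.3041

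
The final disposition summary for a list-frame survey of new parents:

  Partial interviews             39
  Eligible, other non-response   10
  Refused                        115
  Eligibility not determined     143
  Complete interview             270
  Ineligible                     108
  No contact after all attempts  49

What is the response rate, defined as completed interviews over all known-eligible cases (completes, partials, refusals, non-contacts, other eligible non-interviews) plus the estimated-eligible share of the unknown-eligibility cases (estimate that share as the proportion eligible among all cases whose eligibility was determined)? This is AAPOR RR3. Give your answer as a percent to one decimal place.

45.0%

Numerator: 270
Known eligible: 270 + 39 + 115 + 49 + 10 = 483
e = 483 / (483 + 108) = 483 / 591 = 0.8173
Estimated eligible among unknowns: 0.8173 × 143 = 116.87
Base: 483 + 116.87 = 599.87
RR3 = 270 / 599.87 = 0.4501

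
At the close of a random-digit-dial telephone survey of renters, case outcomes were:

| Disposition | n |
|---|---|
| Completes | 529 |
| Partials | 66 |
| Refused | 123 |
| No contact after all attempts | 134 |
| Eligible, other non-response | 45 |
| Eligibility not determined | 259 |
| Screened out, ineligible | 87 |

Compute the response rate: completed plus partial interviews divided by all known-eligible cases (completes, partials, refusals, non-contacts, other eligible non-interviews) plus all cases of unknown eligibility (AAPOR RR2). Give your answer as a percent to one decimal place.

Numerator: 529 + 66 = 595
Denominator: 529 + 66 + 123 + 134 + 45 + 259 = 1156
RR2 = 595 / 1156 = 0.5147

51.5%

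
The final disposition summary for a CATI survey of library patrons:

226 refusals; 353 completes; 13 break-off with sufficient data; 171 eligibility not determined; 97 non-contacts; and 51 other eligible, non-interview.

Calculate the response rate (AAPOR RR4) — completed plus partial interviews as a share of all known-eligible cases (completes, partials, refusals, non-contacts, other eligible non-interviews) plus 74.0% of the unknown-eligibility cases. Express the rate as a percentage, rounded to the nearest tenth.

42.2%

Top = 353 + 13 = 366
Determined eligible = 353 + 13 + 226 + 97 + 51 = 740
e × U = 0.7400 × 171 = 126.54
Denom = 740 + 126.54 = 866.54
RR4 = 366 / 866.54 = 0.4224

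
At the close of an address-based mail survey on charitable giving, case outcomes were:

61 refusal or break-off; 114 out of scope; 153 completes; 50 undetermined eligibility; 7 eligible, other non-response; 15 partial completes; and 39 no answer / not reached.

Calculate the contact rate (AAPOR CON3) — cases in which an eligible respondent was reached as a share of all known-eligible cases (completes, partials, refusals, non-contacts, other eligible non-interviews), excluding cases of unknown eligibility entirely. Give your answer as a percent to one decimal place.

85.8%

Top → 153 + 15 + 61 + 7 = 236
Denominator → 153 + 15 + 61 + 39 + 7 = 275
CON3 = 236 / 275 = 0.8582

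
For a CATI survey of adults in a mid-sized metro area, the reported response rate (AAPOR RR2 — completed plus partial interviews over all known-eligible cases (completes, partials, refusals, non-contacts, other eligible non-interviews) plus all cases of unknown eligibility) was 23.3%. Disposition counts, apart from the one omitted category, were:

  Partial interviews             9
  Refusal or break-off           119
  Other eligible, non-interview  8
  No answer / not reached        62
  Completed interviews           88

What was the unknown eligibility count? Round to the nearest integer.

130

Numerator → 88 + 9 = 97
RR2 = 97 / D = 0.233
D = 97 / 0.233 = 416.3
Remaining denominator categories sum to 286
unknown eligibility = 416.3 − 286 ≈ 130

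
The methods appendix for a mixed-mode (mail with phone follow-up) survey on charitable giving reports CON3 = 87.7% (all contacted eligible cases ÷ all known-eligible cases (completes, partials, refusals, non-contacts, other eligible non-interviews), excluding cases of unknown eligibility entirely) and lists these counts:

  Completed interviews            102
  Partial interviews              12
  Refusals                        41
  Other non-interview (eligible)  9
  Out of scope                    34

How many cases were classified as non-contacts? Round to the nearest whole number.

Top: 102 + 12 + 41 + 9 = 164
CON3 = 164 / D = 0.877
D = 164 / 0.877 = 187.0
Rest of base = 164
non-contacts = 187.0 − 164 ≈ 23

23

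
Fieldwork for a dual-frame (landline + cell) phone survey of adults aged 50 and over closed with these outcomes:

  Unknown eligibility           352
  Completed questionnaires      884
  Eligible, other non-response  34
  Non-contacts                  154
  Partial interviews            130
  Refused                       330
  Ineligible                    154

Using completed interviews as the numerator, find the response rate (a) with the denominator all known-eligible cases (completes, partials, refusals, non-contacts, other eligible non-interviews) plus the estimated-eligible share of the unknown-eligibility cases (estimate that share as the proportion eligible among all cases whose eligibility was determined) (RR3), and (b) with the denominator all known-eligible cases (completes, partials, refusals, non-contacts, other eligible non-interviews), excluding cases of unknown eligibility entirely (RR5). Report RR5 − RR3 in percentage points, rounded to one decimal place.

10.0

Num → 884
Known eligible → 884 + 130 + 330 + 154 + 34 = 1532
e = 1532 / (1532 + 154) = 1532 / 1686 = 0.9087
Eligible share of unknowns → 0.9087 × 352 = 319.86
Denom → 1532 + 319.86 = 1851.86
RR3 = 884 / 1851.86 = 0.4774
Denom → 884 + 130 + 330 + 154 + 34 = 1532
RR5 = 884 / 1532 = 0.5770
Difference = 57.70 − 47.74 = 9.96 percentage points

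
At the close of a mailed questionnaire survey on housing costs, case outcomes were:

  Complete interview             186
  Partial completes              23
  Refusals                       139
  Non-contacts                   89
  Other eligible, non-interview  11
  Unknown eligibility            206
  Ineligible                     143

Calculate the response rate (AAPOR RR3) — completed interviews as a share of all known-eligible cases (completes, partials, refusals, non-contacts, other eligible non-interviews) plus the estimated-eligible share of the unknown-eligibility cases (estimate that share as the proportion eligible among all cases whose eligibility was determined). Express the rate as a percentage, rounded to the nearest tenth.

Numerator → 186
Determined eligible → 186 + 23 + 139 + 89 + 11 = 448
e = 448 / (448 + 143) = 448 / 591 = 0.7580
e × U → 0.7580 × 206 = 156.15
Denom → 448 + 156.15 = 604.15
RR3 = 186 / 604.15 = 0.3079

30.8%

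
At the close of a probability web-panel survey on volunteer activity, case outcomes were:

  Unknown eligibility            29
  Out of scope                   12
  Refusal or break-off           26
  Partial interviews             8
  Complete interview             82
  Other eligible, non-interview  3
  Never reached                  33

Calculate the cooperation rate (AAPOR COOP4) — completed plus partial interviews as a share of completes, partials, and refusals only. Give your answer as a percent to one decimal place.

Numerator = 82 + 8 = 90
Denominator = 82 + 8 + 26 = 116
COOP4 = 90 / 116 = 0.7759

77.6%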